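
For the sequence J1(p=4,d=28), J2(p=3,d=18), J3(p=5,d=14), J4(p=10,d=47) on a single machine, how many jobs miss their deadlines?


Completion vs due date:
  J1: C=4, d=28 → on time
  J2: C=7, d=18 → on time
  J3: C=12, d=14 → on time
  J4: C=22, d=47 → on time
Tardy jobs: none
Count = 0


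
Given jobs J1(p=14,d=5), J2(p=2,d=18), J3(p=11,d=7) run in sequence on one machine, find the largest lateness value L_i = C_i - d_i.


Lateness per job (L = C - d):
  J1: C=14, d=5, L=9
  J2: C=16, d=18, L=-2
  J3: C=27, d=7, L=20
Lmax = max(9, -2, 20)
= 20


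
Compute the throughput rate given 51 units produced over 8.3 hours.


Throughput = units / time
= 51 / 8.3
= 6.1 units/hour


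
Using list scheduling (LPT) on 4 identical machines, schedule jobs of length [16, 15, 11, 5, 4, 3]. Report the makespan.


Jobs (LPT sorted): [16, 15, 11, 5, 4, 3]
Machines: 4
  J=16 → Machine 1 (load: 0+16=16)
  J=15 → Machine 2 (load: 0+15=15)
  J=11 → Machine 3 (load: 0+11=11)
  J=5 → Machine 4 (load: 0+5=5)
  J=4 → Machine 4 (load: 5+4=9)
  J=3 → Machine 4 (load: 9+3=12)
Machine loads: [16, 15, 11, 12]
Makespan = max = 16 time units


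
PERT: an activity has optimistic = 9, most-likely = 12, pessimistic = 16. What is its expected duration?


te = (o + 4m + p) / 6
= (9 + 4×12 + 16) / 6
= (9 + 48 + 16) / 6
= 73 / 6
= 12.17


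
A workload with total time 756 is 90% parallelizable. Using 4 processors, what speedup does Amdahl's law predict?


Amdahl's law: T_p = T × ((1-p) + p/N)
= 756 × ((1-0.9) + 0.9/4)
= 756 × (0.10 + 0.2250)
= 756 × 0.3250
= 245.70
Speedup = 756/245.70
= 3.08×


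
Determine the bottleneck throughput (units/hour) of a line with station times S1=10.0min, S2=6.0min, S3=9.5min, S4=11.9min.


Bottleneck = longest station time
Station times: [10.0, 6.0, 9.5, 11.9]
Max = 11.9 min
Rate = 60 / 11.9
= 5.04 units/hour (bottleneck: 11.9min)


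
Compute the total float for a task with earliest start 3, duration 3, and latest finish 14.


EF = ES + duration = 3 + 3 = 6
LS = LF - duration = 14 - 3 = 11
Total Float = LF - EF = 14 - 6
(or LS - ES = 11 - 3)
= 8


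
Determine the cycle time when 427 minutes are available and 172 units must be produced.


Cycle time = available time / demand
= 427 / 172
= 2.48 min/unit


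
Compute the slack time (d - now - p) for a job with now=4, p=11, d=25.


Slack = due - current_time - processing
= 25 - 4 - 11
= 10


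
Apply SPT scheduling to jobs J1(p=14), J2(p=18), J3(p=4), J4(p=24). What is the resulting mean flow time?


SPT order: J3 → J1 → J2 → J4
Completion times:
  J3: C=4
  J1: C=18
  J2: C=36
  J4: C=60
Sum = 118, n = 4
Mean flow = 118/4
= 29.50


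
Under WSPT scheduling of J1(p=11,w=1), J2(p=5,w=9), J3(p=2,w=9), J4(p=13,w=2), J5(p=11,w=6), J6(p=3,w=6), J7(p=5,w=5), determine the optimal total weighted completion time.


WSPT order (by p/w): J3 → J6 → J2 → J7 → J5 → J4 → J1
  J3: C=2, w·C=9×2=18
  J6: C=5, w·C=6×5=30
  J2: C=10, w·C=9×10=90
  J7: C=15, w·C=5×15=75
  J5: C=26, w·C=6×26=156
  J4: C=39, w·C=2×39=78
  J1: C=50, w·C=1×50=50
Σ w·C = 497
= 497


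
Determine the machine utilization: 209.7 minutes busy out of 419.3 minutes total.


Utilization = busy / total × 100
= 209.7 / 419.3 × 100
= 50.0%


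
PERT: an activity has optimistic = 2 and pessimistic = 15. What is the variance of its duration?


σ² = ((p - o) / 6)² = (p - o)² / 36
= (15 - 2)² / 36
= 13² / 36
= 169 / 36
= 4.6944


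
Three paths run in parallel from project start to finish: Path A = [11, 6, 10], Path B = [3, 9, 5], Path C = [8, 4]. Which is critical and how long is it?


Path A: 11 + 6 + 10 = 27
Path B: 3 + 9 + 5 = 17
Path C: 8 + 4 = 12
Critical path = longest = max(27, 17, 12)
= 27 (Path A)


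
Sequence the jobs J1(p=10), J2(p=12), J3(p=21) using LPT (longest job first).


LPT: sort by longest processing time first
  J3: p=21
  J2: p=12
  J1: p=10
Order: J3 → J2 → J1


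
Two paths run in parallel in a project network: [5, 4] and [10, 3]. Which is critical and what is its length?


Path A: 5 + 4 = 9
Path B: 10 + 3 = 13
Critical path = longest = max(9, 13)
= 13 (Path B)


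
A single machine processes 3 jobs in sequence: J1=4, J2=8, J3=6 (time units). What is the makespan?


Sequential makespan: sum all processing times
= 4 + 8 + 6
= 18 time units


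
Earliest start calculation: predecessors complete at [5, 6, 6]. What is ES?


ES = max of all predecessor completion times
Predecessors: [5, 6, 6]
ES = max(5, 6, 6)
= 6


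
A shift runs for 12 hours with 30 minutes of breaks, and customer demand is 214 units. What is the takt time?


Available = 12×60 - 30 = 690 min
Takt time = 690 / 214
= 3.22 min/unit


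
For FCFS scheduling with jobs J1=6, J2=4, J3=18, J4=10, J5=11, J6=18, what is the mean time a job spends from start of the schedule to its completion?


Completion times:
  J1: completes at 6
  J2: completes at 10
  J3: completes at 28
  J4: completes at 38
  J5: completes at 49
  J6: completes at 67
Sum = 198
Average = 198/6
= 33.00


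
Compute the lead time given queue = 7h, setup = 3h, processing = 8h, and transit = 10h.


Lead time = queue + setup + processing + transit
= 7 + 3 + 8 + 10
= 28 hours


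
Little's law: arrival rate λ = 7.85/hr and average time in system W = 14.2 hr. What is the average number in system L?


Little's law: L = λ × W
= 7.85 × 14.2
= 111.47


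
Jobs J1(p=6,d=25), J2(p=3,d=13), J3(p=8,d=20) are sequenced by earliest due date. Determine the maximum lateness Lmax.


EDD order: J2 → J3 → J1
Completion and lateness:
  J2: C=3, d=13, L=3-13=-10
  J3: C=11, d=20, L=11-20=-9
  J1: C=17, d=25, L=17-25=-8
Lmax = max(-10, -9, -8)
= -8


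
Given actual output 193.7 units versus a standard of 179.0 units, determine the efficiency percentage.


Efficiency = (actual / standard) × 100
= (193.7 / 179.0) × 100
= 108.2%


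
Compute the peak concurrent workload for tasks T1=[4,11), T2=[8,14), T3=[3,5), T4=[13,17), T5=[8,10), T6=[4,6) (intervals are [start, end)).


Check each time point for overlaps:
  t=4: 3 tasks active (T1, T3, T6)
Max concurrent = 3


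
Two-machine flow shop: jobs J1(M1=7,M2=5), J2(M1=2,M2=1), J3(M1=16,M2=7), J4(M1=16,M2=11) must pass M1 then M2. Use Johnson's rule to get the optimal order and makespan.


Johnson's rule:
Group 1 (M1≤M2, sort by M1): []
Group 2 (M1>M2, sort desc M2): ['J4', 'J3', 'J1', 'J2']
Sequence: J4 → J3 → J1 → J2
Makespan calculation:
  J4: M1 done=16, M2 done=27
  J3: M1 done=32, M2 done=39
  J1: M1 done=39, M2 done=44
  J2: M1 done=41, M2 done=45
= Sequence: J4 → J3 → J1 → J2, Makespan: 45


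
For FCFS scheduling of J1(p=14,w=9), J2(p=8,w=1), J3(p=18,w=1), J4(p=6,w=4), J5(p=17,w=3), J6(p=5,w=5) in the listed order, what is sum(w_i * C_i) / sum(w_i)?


Completion times:
  J1: C=14, w×C=9×14=126
  J2: C=22, w×C=1×22=22
  J3: C=40, w×C=1×40=40
  J4: C=46, w×C=4×46=184
  J5: C=63, w×C=3×63=189
  J6: C=68, w×C=5×68=340
Sum w×C = 901
Sum w = 23
Weighted avg = 901/23
= 39.17


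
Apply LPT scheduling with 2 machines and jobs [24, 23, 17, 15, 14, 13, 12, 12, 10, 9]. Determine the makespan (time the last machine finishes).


Jobs (LPT sorted): [24, 23, 17, 15, 14, 13, 12, 12, 10, 9]
Machines: 2
  J=24 → Machine 1 (load: 0+24=24)
  J=23 → Machine 2 (load: 0+23=23)
  J=17 → Machine 2 (load: 23+17=40)
  J=15 → Machine 1 (load: 24+15=39)
  J=14 → Machine 1 (load: 39+14=53)
  J=13 → Machine 2 (load: 40+13=53)
  J=12 → Machine 1 (load: 53+12=65)
  J=12 → Machine 2 (load: 53+12=65)
  J=10 → Machine 1 (load: 65+10=75)
  J=9 → Machine 2 (load: 65+9=74)
Machine loads: [75, 74]
Makespan = max = 75 time units


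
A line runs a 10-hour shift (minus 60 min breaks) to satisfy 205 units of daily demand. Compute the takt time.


Available = 10×60 - 60 = 540 min
Takt time = 540 / 205
= 2.63 min/unit


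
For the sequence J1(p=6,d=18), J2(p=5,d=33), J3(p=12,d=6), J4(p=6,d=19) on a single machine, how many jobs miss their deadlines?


Completion vs due date:
  J1: C=6, d=18 → on time
  J2: C=11, d=33 → on time
  J3: C=23, d=6 → TARDY
  J4: C=29, d=19 → TARDY
Tardy jobs: J3, J4
Count = 2


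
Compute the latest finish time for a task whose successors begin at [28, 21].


LF = min of all successor start times
Successors start at: [28, 21]
LF = min(28, 21)
= 21


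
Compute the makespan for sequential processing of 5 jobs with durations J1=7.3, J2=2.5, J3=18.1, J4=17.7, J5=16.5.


Sequential makespan: sum all processing times
= 7.3 + 2.5 + 18.1 + 17.7 + 16.5
= 62.1 time units


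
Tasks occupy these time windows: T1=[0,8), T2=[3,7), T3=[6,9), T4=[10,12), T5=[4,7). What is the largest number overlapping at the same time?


Check each time point for overlaps:
  t=6: 4 tasks active (T1, T2, T3, T5)
Max concurrent = 4


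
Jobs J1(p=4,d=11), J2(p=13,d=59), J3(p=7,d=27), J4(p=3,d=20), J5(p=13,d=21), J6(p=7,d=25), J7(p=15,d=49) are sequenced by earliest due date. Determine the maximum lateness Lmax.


EDD order: J1 → J4 → J5 → J6 → J3 → J7 → J2
Completion and lateness:
  J1: C=4, d=11, L=4-11=-7
  J4: C=7, d=20, L=7-20=-13
  J5: C=20, d=21, L=20-21=-1
  J6: C=27, d=25, L=27-25=2
  J3: C=34, d=27, L=34-27=7
  J7: C=49, d=49, L=49-49=0
  J2: C=62, d=59, L=62-59=3
Lmax = max(-7, -13, -1, 2, 7, 0, 3)
= 7


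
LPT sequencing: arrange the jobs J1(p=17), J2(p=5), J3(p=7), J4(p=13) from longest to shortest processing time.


LPT: sort by longest processing time first
  J1: p=17
  J4: p=13
  J3: p=7
  J2: p=5
Order: J1 → J4 → J3 → J2


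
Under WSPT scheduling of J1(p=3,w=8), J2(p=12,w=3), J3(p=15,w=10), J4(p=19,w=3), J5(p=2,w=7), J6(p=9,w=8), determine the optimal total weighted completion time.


WSPT order (by p/w): J5 → J1 → J6 → J3 → J2 → J4
  J5: C=2, w·C=7×2=14
  J1: C=5, w·C=8×5=40
  J6: C=14, w·C=8×14=112
  J3: C=29, w·C=10×29=290
  J2: C=41, w·C=3×41=123
  J4: C=60, w·C=3×60=180
Σ w·C = 759
= 759


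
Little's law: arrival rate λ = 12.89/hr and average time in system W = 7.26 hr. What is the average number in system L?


Little's law: L = λ × W
= 12.89 × 7.26
= 93.58


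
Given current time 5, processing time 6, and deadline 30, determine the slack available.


Slack = due - current_time - processing
= 30 - 5 - 6
= 19


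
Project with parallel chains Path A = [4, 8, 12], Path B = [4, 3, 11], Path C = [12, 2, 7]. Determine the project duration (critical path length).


Path A: 4 + 8 + 12 = 24
Path B: 4 + 3 + 11 = 18
Path C: 12 + 2 + 7 = 21
Critical path = longest = max(24, 18, 21)
= 24 (Path A)


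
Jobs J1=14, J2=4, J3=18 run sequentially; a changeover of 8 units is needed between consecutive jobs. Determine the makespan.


Makespan = Σ processing + (n-1) × setup
= (14 + 4 + 18) + (3-1)×8
= 36 + 16
= 52 time units


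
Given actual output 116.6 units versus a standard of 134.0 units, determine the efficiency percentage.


Efficiency = (actual / standard) × 100
= (116.6 / 134.0) × 100
= 87.0%


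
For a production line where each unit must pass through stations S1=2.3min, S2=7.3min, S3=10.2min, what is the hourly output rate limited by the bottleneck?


Bottleneck = longest station time
Station times: [2.3, 7.3, 10.2]
Max = 10.2 min
Rate = 60 / 10.2
= 5.88 units/hour (bottleneck: 10.2min)


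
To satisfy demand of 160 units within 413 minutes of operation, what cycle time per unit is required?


Cycle time = available time / demand
= 413 / 160
= 2.58 min/unit


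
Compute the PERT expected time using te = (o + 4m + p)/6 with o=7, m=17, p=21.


te = (o + 4m + p) / 6
= (7 + 4×17 + 21) / 6
= (7 + 68 + 21) / 6
= 96 / 6
= 16.00


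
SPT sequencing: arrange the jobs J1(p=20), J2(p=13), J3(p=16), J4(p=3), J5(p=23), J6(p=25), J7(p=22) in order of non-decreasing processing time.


SPT: sort by shortest processing time
  J4: p=3
  J2: p=13
  J3: p=16
  J1: p=20
  J7: p=22
  J5: p=23
  J6: p=25
Order: J4 → J2 → J3 → J1 → J7 → J5 → J6


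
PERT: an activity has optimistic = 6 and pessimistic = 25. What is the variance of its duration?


σ² = ((p - o) / 6)² = (p - o)² / 36
= (25 - 6)² / 36
= 19² / 36
= 361 / 36
= 10.0278


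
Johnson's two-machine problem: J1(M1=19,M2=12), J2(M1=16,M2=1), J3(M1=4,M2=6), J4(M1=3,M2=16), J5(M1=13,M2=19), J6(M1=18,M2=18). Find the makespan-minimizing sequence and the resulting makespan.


Johnson's rule:
Group 1 (M1≤M2, sort by M1): ['J4', 'J3', 'J5', 'J6']
Group 2 (M1>M2, sort desc M2): ['J1', 'J2']
Sequence: J4 → J3 → J5 → J6 → J1 → J2
Makespan calculation:
  J4: M1 done=3, M2 done=19
  J3: M1 done=7, M2 done=25
  J5: M1 done=20, M2 done=44
  J6: M1 done=38, M2 done=62
  J1: M1 done=57, M2 done=74
  J2: M1 done=73, M2 done=75
= Sequence: J4 → J3 → J5 → J6 → J1 → J2, Makespan: 75


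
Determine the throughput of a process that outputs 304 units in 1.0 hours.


Throughput = units / time
= 304 / 1.0
= 304.0 units/hour


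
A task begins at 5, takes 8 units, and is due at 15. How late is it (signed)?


Completion = 5 + 8 = 13
Lateness = C - d = 13 - 15
= -2


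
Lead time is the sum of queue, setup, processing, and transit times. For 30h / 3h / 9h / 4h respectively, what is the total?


Lead time = queue + setup + processing + transit
= 30 + 3 + 9 + 4
= 46 hours


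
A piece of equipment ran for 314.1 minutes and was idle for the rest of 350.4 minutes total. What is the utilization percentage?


Utilization = busy / total × 100
= 314.1 / 350.4 × 100
= 89.6%


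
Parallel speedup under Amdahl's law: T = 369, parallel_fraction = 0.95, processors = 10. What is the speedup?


Amdahl's law: T_p = T × ((1-p) + p/N)
= 369 × ((1-0.95) + 0.95/10)
= 369 × (0.05 + 0.0950)
= 369 × 0.1450
= 53.51
Speedup = 369/53.51
= 6.90×


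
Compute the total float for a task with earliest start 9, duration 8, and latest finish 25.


EF = ES + duration = 9 + 8 = 17
LS = LF - duration = 25 - 8 = 17
Total Float = LF - EF = 25 - 17
(or LS - ES = 17 - 9)
= 8


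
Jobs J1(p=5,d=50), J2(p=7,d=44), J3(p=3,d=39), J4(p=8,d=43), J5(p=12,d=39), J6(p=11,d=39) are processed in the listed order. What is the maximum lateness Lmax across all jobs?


Lateness per job (L = C - d):
  J1: C=5, d=50, L=-45
  J2: C=12, d=44, L=-32
  J3: C=15, d=39, L=-24
  J4: C=23, d=43, L=-20
  J5: C=35, d=39, L=-4
  J6: C=46, d=39, L=7
Lmax = max(-45, -32, -24, -20, -4, 7)
= 7


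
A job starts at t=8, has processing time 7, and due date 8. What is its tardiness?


Completion = start + processing = 8 + 7 = 15
Tardiness = max(0, C - d) = max(0, 15 - 8)
= max(0, 7)
= 7


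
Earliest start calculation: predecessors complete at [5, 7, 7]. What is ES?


ES = max of all predecessor completion times
Predecessors: [5, 7, 7]
ES = max(5, 7, 7)
= 7


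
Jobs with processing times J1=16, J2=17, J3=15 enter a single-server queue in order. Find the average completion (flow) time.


Completion times:
  J1: completes at 16
  J2: completes at 33
  J3: completes at 48
Sum = 97
Average = 97/3
= 32.33


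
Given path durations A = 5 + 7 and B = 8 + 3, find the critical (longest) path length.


Path A: 5 + 7 = 12
Path B: 8 + 3 = 11
Critical path = longest = max(12, 11)
= 12 (Path A)


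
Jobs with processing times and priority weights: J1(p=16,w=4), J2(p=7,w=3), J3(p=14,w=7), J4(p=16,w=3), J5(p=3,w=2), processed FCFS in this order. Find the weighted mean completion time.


Completion times:
  J1: C=16, w×C=4×16=64
  J2: C=23, w×C=3×23=69
  J3: C=37, w×C=7×37=259
  J4: C=53, w×C=3×53=159
  J5: C=56, w×C=2×56=112
Sum w×C = 663
Sum w = 19
Weighted avg = 663/19
= 34.89


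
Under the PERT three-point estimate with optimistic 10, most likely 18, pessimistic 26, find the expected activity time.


te = (o + 4m + p) / 6
= (10 + 4×18 + 26) / 6
= (10 + 72 + 26) / 6
= 108 / 6
= 18.00


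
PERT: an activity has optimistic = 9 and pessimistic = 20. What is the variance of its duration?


σ² = ((p - o) / 6)² = (p - o)² / 36
= (20 - 9)² / 36
= 11² / 36
= 121 / 36
= 3.3611


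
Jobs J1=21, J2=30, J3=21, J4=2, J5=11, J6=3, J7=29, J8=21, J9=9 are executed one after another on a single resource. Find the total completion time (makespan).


Sequential makespan: sum all processing times
= 21 + 30 + 21 + 2 + 11 + 3 + 29 + 21 + 9
= 147 time units


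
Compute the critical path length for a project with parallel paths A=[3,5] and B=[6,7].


Path A: 3 + 5 = 8
Path B: 6 + 7 = 13
Critical path = longest = max(8, 13)
= 13 (Path B)


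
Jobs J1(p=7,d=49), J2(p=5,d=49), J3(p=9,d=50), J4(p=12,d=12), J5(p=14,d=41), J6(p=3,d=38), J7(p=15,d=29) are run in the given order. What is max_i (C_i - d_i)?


Lateness per job (L = C - d):
  J1: C=7, d=49, L=-42
  J2: C=12, d=49, L=-37
  J3: C=21, d=50, L=-29
  J4: C=33, d=12, L=21
  J5: C=47, d=41, L=6
  J6: C=50, d=38, L=12
  J7: C=65, d=29, L=36
Lmax = max(-42, -37, -29, 21, 6, 12, 36)
= 36


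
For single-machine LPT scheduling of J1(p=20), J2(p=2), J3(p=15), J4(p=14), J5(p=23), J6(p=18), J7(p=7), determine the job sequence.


LPT: sort by longest processing time first
  J5: p=23
  J1: p=20
  J6: p=18
  J3: p=15
  J4: p=14
  J7: p=7
  J2: p=2
Order: J5 → J1 → J6 → J3 → J4 → J7 → J2


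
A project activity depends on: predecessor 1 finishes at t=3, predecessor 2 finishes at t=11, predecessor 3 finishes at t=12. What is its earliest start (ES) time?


ES = max of all predecessor completion times
Predecessors: [3, 11, 12]
ES = max(3, 11, 12)
= 12


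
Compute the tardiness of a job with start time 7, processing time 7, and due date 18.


Completion = start + processing = 7 + 7 = 14
Tardiness = max(0, C - d) = max(0, 14 - 18)
= max(0, -4)
= 0


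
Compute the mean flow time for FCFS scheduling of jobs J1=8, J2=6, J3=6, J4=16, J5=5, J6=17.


Completion times:
  J1: completes at 8
  J2: completes at 14
  J3: completes at 20
  J4: completes at 36
  J5: completes at 41
  J6: completes at 58
Sum = 177
Average = 177/6
= 29.50


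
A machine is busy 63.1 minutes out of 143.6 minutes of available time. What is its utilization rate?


Utilization = busy / total × 100
= 63.1 / 143.6 × 100
= 43.9%


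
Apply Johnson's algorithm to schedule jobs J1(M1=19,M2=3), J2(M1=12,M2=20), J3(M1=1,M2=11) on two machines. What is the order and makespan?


Johnson's rule:
Group 1 (M1≤M2, sort by M1): ['J3', 'J2']
Group 2 (M1>M2, sort desc M2): ['J1']
Sequence: J3 → J2 → J1
Makespan calculation:
  J3: M1 done=1, M2 done=12
  J2: M1 done=13, M2 done=33
  J1: M1 done=32, M2 done=36
= Sequence: J3 → J2 → J1, Makespan: 36


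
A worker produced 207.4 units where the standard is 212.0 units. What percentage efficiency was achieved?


Efficiency = (actual / standard) × 100
= (207.4 / 212.0) × 100
= 97.8%


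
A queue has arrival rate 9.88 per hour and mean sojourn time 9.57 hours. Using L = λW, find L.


Little's law: L = λ × W
= 9.88 × 9.57
= 94.55


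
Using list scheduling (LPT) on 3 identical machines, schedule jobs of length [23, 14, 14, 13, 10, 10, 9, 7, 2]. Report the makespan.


Jobs (LPT sorted): [23, 14, 14, 13, 10, 10, 9, 7, 2]
Machines: 3
  J=23 → Machine 1 (load: 0+23=23)
  J=14 → Machine 2 (load: 0+14=14)
  J=14 → Machine 3 (load: 0+14=14)
  J=13 → Machine 2 (load: 14+13=27)
  J=10 → Machine 3 (load: 14+10=24)
  J=10 → Machine 1 (load: 23+10=33)
  J=9 → Machine 3 (load: 24+9=33)
  J=7 → Machine 2 (load: 27+7=34)
  J=2 → Machine 1 (load: 33+2=35)
Machine loads: [35, 34, 33]
Makespan = max = 35 time units


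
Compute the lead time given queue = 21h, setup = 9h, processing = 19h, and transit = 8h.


Lead time = queue + setup + processing + transit
= 21 + 9 + 19 + 8
= 57 hours


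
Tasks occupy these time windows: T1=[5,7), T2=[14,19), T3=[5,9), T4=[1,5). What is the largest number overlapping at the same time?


Check each time point for overlaps:
  t=5: 2 tasks active (T1, T3)
Max concurrent = 2


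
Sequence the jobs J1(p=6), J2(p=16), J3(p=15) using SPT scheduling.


SPT: sort by shortest processing time
  J1: p=6
  J3: p=15
  J2: p=16
Order: J1 → J3 → J2


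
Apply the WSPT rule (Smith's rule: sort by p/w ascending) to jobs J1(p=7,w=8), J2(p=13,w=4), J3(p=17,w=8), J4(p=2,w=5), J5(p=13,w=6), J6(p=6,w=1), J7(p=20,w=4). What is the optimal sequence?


WSPT (Smith's rule): sort by p/w ascending
  J4: p/w = 2/5 = 0.400
  J1: p/w = 7/8 = 0.875
  J3: p/w = 17/8 = 2.125
  J5: p/w = 13/6 = 2.167
  J2: p/w = 13/4 = 3.250
  J7: p/w = 20/4 = 5.000
  J6: p/w = 6/1 = 6.000
Order: J4 → J1 → J3 → J5 → J2 → J7 → J6


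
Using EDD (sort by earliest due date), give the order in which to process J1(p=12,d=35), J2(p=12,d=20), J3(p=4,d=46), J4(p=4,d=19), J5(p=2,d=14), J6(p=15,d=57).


EDD: sort by earliest due date
  J5: d=14, p=2
  J4: d=19, p=4
  J2: d=20, p=12
  J1: d=35, p=12
  J3: d=46, p=4
  J6: d=57, p=15
Order: J5 → J4 → J2 → J1 → J3 → J6


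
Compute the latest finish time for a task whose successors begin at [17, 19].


LF = min of all successor start times
Successors start at: [17, 19]
LF = min(17, 19)
= 17


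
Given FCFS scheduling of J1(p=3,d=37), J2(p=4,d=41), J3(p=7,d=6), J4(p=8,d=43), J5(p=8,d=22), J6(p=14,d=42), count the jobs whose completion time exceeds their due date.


Completion vs due date:
  J1: C=3, d=37 → on time
  J2: C=7, d=41 → on time
  J3: C=14, d=6 → TARDY
  J4: C=22, d=43 → on time
  J5: C=30, d=22 → TARDY
  J6: C=44, d=42 → TARDY
Tardy jobs: J3, J5, J6
Count = 3


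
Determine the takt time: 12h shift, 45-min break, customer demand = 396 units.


Available = 12×60 - 45 = 675 min
Takt time = 675 / 396
= 1.70 min/unit


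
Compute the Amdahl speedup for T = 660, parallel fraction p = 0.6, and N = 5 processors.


Amdahl's law: T_p = T × ((1-p) + p/N)
= 660 × ((1-0.6) + 0.6/5)
= 660 × (0.40 + 0.1200)
= 660 × 0.5200
= 343.20
Speedup = 660/343.20
= 1.92×


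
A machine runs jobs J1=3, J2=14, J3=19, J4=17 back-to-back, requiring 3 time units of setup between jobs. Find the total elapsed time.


Makespan = Σ processing + (n-1) × setup
= (3 + 14 + 19 + 17) + (4-1)×3
= 53 + 9
= 62 time units


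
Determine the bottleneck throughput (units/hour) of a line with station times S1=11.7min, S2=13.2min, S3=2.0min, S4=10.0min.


Bottleneck = longest station time
Station times: [11.7, 13.2, 2.0, 10.0]
Max = 13.2 min
Rate = 60 / 13.2
= 4.55 units/hour (bottleneck: 13.2min)


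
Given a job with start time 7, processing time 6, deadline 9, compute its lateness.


Completion = 7 + 6 = 13
Lateness = C - d = 13 - 9
= 4


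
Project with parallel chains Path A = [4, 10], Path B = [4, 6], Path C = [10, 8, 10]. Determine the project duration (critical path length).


Path A: 4 + 10 = 14
Path B: 4 + 6 = 10
Path C: 10 + 8 + 10 = 28
Critical path = longest = max(14, 10, 28)
= 28 (Path C)


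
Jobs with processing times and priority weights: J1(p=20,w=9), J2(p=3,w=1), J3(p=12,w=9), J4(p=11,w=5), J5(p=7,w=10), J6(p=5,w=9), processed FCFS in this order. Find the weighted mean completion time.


Completion times:
  J1: C=20, w×C=9×20=180
  J2: C=23, w×C=1×23=23
  J3: C=35, w×C=9×35=315
  J4: C=46, w×C=5×46=230
  J5: C=53, w×C=10×53=530
  J6: C=58, w×C=9×58=522
Sum w×C = 1800
Sum w = 43
Weighted avg = 1800/43
= 41.86


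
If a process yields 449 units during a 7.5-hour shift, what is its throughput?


Throughput = units / time
= 449 / 7.5
= 59.9 units/hour


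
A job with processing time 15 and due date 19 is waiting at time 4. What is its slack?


Slack = due - current_time - processing
= 19 - 4 - 15
= 0


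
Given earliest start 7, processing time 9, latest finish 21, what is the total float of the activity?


EF = ES + duration = 7 + 9 = 16
LS = LF - duration = 21 - 9 = 12
Total Float = LF - EF = 21 - 16
(or LS - ES = 12 - 7)
= 5


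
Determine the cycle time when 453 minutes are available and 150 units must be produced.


Cycle time = available time / demand
= 453 / 150
= 3.02 min/unit


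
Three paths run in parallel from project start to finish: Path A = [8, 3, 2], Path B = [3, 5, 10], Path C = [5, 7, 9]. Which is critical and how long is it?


Path A: 8 + 3 + 2 = 13
Path B: 3 + 5 + 10 = 18
Path C: 5 + 7 + 9 = 21
Critical path = longest = max(13, 18, 21)
= 21 (Path C)


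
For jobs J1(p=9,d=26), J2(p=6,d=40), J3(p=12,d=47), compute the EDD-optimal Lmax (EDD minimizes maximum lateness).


EDD order: J1 → J2 → J3
Completion and lateness:
  J1: C=9, d=26, L=9-26=-17
  J2: C=15, d=40, L=15-40=-25
  J3: C=27, d=47, L=27-47=-20
Lmax = max(-17, -25, -20)
= -17


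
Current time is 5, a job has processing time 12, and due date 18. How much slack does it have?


Slack = due - current_time - processing
= 18 - 5 - 12
= 1


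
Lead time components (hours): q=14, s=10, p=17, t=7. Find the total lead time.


Lead time = queue + setup + processing + transit
= 14 + 10 + 17 + 7
= 48 hours


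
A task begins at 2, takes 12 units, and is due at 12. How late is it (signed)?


Completion = 2 + 12 = 14
Lateness = C - d = 14 - 12
= 2


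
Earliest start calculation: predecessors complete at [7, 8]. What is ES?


ES = max of all predecessor completion times
Predecessors: [7, 8]
ES = max(7, 8)
= 8


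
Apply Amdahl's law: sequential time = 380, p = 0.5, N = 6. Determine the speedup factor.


Amdahl's law: T_p = T × ((1-p) + p/N)
= 380 × ((1-0.5) + 0.5/6)
= 380 × (0.50 + 0.0833)
= 380 × 0.5833
= 221.67
Speedup = 380/221.67
= 1.71×


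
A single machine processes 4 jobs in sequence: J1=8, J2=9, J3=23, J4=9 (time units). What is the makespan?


Sequential makespan: sum all processing times
= 8 + 9 + 23 + 9
= 49 time units


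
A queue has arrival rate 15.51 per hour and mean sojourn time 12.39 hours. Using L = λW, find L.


Little's law: L = λ × W
= 15.51 × 12.39
= 192.17


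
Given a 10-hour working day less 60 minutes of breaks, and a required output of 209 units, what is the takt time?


Available = 10×60 - 60 = 540 min
Takt time = 540 / 209
= 2.58 min/unit


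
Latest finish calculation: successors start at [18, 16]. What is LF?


LF = min of all successor start times
Successors start at: [18, 16]
LF = min(18, 16)
= 16


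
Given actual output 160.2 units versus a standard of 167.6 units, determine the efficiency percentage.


Efficiency = (actual / standard) × 100
= (160.2 / 167.6) × 100
= 95.6%


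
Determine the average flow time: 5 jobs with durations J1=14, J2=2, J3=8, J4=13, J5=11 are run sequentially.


Completion times:
  J1: completes at 14
  J2: completes at 16
  J3: completes at 24
  J4: completes at 37
  J5: completes at 48
Sum = 139
Average = 139/5
= 27.80


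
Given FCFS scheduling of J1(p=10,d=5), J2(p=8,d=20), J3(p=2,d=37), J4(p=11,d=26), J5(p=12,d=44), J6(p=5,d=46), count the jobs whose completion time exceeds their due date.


Completion vs due date:
  J1: C=10, d=5 → TARDY
  J2: C=18, d=20 → on time
  J3: C=20, d=37 → on time
  J4: C=31, d=26 → TARDY
  J5: C=43, d=44 → on time
  J6: C=48, d=46 → TARDY
Tardy jobs: J1, J4, J6
Count = 3


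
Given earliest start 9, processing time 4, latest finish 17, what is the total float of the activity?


EF = ES + duration = 9 + 4 = 13
LS = LF - duration = 17 - 4 = 13
Total Float = LF - EF = 17 - 13
(or LS - ES = 13 - 9)
= 4


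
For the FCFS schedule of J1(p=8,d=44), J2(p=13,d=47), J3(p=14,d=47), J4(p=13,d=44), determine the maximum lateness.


Lateness per job (L = C - d):
  J1: C=8, d=44, L=-36
  J2: C=21, d=47, L=-26
  J3: C=35, d=47, L=-12
  J4: C=48, d=44, L=4
Lmax = max(-36, -26, -12, 4)
= 4


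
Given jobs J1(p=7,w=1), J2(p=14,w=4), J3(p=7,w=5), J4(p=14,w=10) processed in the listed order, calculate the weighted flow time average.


Completion times:
  J1: C=7, w×C=1×7=7
  J2: C=21, w×C=4×21=84
  J3: C=28, w×C=5×28=140
  J4: C=42, w×C=10×42=420
Sum w×C = 651
Sum w = 20
Weighted avg = 651/20
= 32.55


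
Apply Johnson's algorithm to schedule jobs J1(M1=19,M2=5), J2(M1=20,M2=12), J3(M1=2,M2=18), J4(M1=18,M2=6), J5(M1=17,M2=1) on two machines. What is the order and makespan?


Johnson's rule:
Group 1 (M1≤M2, sort by M1): ['J3']
Group 2 (M1>M2, sort desc M2): ['J2', 'J4', 'J1', 'J5']
Sequence: J3 → J2 → J4 → J1 → J5
Makespan calculation:
  J3: M1 done=2, M2 done=20
  J2: M1 done=22, M2 done=34
  J4: M1 done=40, M2 done=46
  J1: M1 done=59, M2 done=64
  J5: M1 done=76, M2 done=77
= Sequence: J3 → J2 → J4 → J1 → J5, Makespan: 77


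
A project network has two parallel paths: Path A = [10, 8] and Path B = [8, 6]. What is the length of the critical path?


Path A: 10 + 8 = 18
Path B: 8 + 6 = 14
Critical path = longest = max(18, 14)
= 18 (Path A)


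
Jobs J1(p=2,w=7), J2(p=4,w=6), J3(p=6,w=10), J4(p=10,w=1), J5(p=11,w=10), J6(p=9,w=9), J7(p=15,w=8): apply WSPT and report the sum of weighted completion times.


WSPT order (by p/w): J1 → J3 → J2 → J6 → J5 → J7 → J4
  J1: C=2, w·C=7×2=14
  J3: C=8, w·C=10×8=80
  J2: C=12, w·C=6×12=72
  J6: C=21, w·C=9×21=189
  J5: C=32, w·C=10×32=320
  J7: C=47, w·C=8×47=376
  J4: C=57, w·C=1×57=57
Σ w·C = 1108
= 1108


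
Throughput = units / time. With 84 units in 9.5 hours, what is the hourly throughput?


Throughput = units / time
= 84 / 9.5
= 8.8 units/hour


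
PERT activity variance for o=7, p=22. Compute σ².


σ² = ((p - o) / 6)² = (p - o)² / 36
= (22 - 7)² / 36
= 15² / 36
= 225 / 36
= 6.2500


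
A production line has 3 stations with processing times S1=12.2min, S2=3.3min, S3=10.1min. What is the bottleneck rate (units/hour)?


Bottleneck = longest station time
Station times: [12.2, 3.3, 10.1]
Max = 12.2 min
Rate = 60 / 12.2
= 4.92 units/hour (bottleneck: 12.2min)


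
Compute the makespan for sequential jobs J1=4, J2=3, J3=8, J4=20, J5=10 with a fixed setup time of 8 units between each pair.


Makespan = Σ processing + (n-1) × setup
= (4 + 3 + 8 + 20 + 10) + (5-1)×8
= 45 + 32
= 77 time units


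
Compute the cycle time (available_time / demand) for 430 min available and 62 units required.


Cycle time = available time / demand
= 430 / 62
= 6.94 min/unit


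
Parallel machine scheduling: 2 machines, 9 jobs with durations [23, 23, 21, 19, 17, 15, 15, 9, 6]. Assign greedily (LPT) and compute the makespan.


Jobs (LPT sorted): [23, 23, 21, 19, 17, 15, 15, 9, 6]
Machines: 2
  J=23 → Machine 1 (load: 0+23=23)
  J=23 → Machine 2 (load: 0+23=23)
  J=21 → Machine 1 (load: 23+21=44)
  J=19 → Machine 2 (load: 23+19=42)
  J=17 → Machine 2 (load: 42+17=59)
  J=15 → Machine 1 (load: 44+15=59)
  J=15 → Machine 1 (load: 59+15=74)
  J=9 → Machine 2 (load: 59+9=68)
  J=6 → Machine 2 (load: 68+6=74)
Machine loads: [74, 74]
Makespan = max = 74 time units


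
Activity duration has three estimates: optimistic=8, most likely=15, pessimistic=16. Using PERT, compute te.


te = (o + 4m + p) / 6
= (8 + 4×15 + 16) / 6
= (8 + 60 + 16) / 6
= 84 / 6
= 14.00


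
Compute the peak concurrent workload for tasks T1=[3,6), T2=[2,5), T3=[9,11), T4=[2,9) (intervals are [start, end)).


Check each time point for overlaps:
  t=3: 3 tasks active (T1, T2, T4)
Max concurrent = 3


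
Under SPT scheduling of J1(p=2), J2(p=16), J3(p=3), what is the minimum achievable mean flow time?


SPT order: J1 → J3 → J2
Completion times:
  J1: C=2
  J3: C=5
  J2: C=21
Sum = 28, n = 3
Mean flow = 28/3
= 9.33


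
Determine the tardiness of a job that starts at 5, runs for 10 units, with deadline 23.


Completion = start + processing = 5 + 10 = 15
Tardiness = max(0, C - d) = max(0, 15 - 23)
= max(0, -8)
= 0


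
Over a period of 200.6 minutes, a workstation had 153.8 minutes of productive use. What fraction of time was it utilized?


Utilization = busy / total × 100
= 153.8 / 200.6 × 100
= 76.7%


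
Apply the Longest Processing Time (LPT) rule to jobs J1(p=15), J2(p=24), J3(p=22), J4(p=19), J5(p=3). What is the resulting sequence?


LPT: sort by longest processing time first
  J2: p=24
  J3: p=22
  J4: p=19
  J1: p=15
  J5: p=3
Order: J2 → J3 → J4 → J1 → J5


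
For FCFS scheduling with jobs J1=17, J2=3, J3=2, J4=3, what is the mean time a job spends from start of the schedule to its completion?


Completion times:
  J1: completes at 17
  J2: completes at 20
  J3: completes at 22
  J4: completes at 25
Sum = 84
Average = 84/4
= 21.00


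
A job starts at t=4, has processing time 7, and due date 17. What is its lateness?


Completion = 4 + 7 = 11
Lateness = C - d = 11 - 17
= -6


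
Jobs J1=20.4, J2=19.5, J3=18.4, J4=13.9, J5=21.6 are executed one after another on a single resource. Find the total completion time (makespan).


Sequential makespan: sum all processing times
= 20.4 + 19.5 + 18.4 + 13.9 + 21.6
= 93.8 time units


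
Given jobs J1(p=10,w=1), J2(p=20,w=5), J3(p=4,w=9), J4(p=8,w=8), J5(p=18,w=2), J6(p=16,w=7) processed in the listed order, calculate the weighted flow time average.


Completion times:
  J1: C=10, w×C=1×10=10
  J2: C=30, w×C=5×30=150
  J3: C=34, w×C=9×34=306
  J4: C=42, w×C=8×42=336
  J5: C=60, w×C=2×60=120
  J6: C=76, w×C=7×76=532
Sum w×C = 1454
Sum w = 32
Weighted avg = 1454/32
= 45.44


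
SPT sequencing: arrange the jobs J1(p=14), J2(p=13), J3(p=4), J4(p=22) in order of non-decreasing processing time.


SPT: sort by shortest processing time
  J3: p=4
  J2: p=13
  J1: p=14
  J4: p=22
Order: J3 → J2 → J1 → J4


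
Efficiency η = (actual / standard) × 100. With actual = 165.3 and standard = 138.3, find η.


Efficiency = (actual / standard) × 100
= (165.3 / 138.3) × 100
= 119.5%


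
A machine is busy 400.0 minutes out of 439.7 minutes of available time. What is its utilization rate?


Utilization = busy / total × 100
= 400.0 / 439.7 × 100
= 91.0%


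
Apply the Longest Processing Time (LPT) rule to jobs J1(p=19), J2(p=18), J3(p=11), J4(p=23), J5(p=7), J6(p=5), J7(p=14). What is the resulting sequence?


LPT: sort by longest processing time first
  J4: p=23
  J1: p=19
  J2: p=18
  J7: p=14
  J3: p=11
  J5: p=7
  J6: p=5
Order: J4 → J1 → J2 → J7 → J3 → J5 → J6


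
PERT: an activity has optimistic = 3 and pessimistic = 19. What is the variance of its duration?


σ² = ((p - o) / 6)² = (p - o)² / 36
= (19 - 3)² / 36
= 16² / 36
= 256 / 36
= 7.1111


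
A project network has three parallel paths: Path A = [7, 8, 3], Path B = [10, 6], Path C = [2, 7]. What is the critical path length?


Path A: 7 + 8 + 3 = 18
Path B: 10 + 6 = 16
Path C: 2 + 7 = 9
Critical path = longest = max(18, 16, 9)
= 18 (Path A)


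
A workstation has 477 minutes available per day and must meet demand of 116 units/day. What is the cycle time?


Cycle time = available time / demand
= 477 / 116
= 4.11 min/unit


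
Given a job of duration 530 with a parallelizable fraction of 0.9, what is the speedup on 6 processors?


Amdahl's law: T_p = T × ((1-p) + p/N)
= 530 × ((1-0.9) + 0.9/6)
= 530 × (0.10 + 0.1500)
= 530 × 0.2500
= 132.50
Speedup = 530/132.50
= 4.00×


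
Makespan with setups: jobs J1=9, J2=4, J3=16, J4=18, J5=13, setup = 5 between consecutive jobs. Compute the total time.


Makespan = Σ processing + (n-1) × setup
= (9 + 4 + 16 + 18 + 13) + (5-1)×5
= 60 + 20
= 80 time units


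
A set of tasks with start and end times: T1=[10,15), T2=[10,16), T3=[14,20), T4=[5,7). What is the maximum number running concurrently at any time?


Check each time point for overlaps:
  t=14: 3 tasks active (T1, T2, T3)
Max concurrent = 3


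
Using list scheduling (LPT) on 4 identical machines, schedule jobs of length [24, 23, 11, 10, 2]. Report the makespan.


Jobs (LPT sorted): [24, 23, 11, 10, 2]
Machines: 4
  J=24 → Machine 1 (load: 0+24=24)
  J=23 → Machine 2 (load: 0+23=23)
  J=11 → Machine 3 (load: 0+11=11)
  J=10 → Machine 4 (load: 0+10=10)
  J=2 → Machine 4 (load: 10+2=12)
Machine loads: [24, 23, 11, 12]
Makespan = max = 24 time units


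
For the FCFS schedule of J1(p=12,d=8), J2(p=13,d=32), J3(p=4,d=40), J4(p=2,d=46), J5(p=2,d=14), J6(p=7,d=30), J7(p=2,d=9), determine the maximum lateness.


Lateness per job (L = C - d):
  J1: C=12, d=8, L=4
  J2: C=25, d=32, L=-7
  J3: C=29, d=40, L=-11
  J4: C=31, d=46, L=-15
  J5: C=33, d=14, L=19
  J6: C=40, d=30, L=10
  J7: C=42, d=9, L=33
Lmax = max(4, -7, -11, -15, 19, 10, 33)
= 33


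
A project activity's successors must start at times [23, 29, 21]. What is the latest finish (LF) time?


LF = min of all successor start times
Successors start at: [23, 29, 21]
LF = min(23, 29, 21)
= 21


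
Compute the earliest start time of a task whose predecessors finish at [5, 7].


ES = max of all predecessor completion times
Predecessors: [5, 7]
ES = max(5, 7)
= 7


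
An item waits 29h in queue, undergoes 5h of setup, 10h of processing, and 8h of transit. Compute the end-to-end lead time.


Lead time = queue + setup + processing + transit
= 29 + 5 + 10 + 8
= 52 hours


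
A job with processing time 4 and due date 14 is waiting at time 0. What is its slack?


Slack = due - current_time - processing
= 14 - 0 - 4
= 10


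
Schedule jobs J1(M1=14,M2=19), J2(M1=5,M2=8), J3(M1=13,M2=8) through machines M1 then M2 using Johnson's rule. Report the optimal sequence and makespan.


Johnson's rule:
Group 1 (M1≤M2, sort by M1): ['J2', 'J1']
Group 2 (M1>M2, sort desc M2): ['J3']
Sequence: J2 → J1 → J3
Makespan calculation:
  J2: M1 done=5, M2 done=13
  J1: M1 done=19, M2 done=38
  J3: M1 done=32, M2 done=46
= Sequence: J2 → J1 → J3, Makespan: 46


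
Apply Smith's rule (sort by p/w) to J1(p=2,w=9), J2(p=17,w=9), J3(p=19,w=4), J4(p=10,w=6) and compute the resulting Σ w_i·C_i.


WSPT order (by p/w): J1 → J4 → J2 → J3
  J1: C=2, w·C=9×2=18
  J4: C=12, w·C=6×12=72
  J2: C=29, w·C=9×29=261
  J3: C=48, w·C=4×48=192
Σ w·C = 543
= 543


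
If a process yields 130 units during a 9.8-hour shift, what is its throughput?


Throughput = units / time
= 130 / 9.8
= 13.3 units/hour


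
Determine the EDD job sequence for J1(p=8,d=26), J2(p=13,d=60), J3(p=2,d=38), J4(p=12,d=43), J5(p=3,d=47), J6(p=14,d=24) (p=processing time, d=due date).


EDD: sort by earliest due date
  J6: d=24, p=14
  J1: d=26, p=8
  J3: d=38, p=2
  J4: d=43, p=12
  J5: d=47, p=3
  J2: d=60, p=13
Order: J6 → J1 → J3 → J4 → J5 → J2


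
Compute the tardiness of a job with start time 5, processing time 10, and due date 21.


Completion = start + processing = 5 + 10 = 15
Tardiness = max(0, C - d) = max(0, 15 - 21)
= max(0, -6)
= 0


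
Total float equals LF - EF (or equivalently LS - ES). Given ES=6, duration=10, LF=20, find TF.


EF = ES + duration = 6 + 10 = 16
LS = LF - duration = 20 - 10 = 10
Total Float = LF - EF = 20 - 16
(or LS - ES = 10 - 6)
= 4


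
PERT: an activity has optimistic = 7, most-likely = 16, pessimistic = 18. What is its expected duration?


te = (o + 4m + p) / 6
= (7 + 4×16 + 18) / 6
= (7 + 64 + 18) / 6
= 89 / 6
= 14.83


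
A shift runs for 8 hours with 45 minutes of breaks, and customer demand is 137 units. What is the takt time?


Available = 8×60 - 45 = 435 min
Takt time = 435 / 137
= 3.18 min/unit


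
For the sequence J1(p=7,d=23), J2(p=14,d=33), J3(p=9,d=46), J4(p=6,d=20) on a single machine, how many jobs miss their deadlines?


Completion vs due date:
  J1: C=7, d=23 → on time
  J2: C=21, d=33 → on time
  J3: C=30, d=46 → on time
  J4: C=36, d=20 → TARDY
Tardy jobs: J4
Count = 1
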